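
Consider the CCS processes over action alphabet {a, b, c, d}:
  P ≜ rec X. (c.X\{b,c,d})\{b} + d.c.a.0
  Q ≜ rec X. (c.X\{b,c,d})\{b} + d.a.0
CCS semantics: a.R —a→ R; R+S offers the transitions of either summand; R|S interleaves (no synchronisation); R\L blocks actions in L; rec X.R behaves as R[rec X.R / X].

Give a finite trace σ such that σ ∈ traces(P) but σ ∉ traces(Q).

dc

Reachable graph of P (5 states):
  m0 = rec X. (c.X\{b,c,d})\{b} + d.c.a.0 → =c=> m1, =d=> m2
  m1 = (rec X. (c.X\{b,c,d})\{b} + d.c.a.0)\{b,c,d}\{b} → deadlocked
  m2 = c.a.0 → =c=> m3
  m3 = a.0 → =a=> m4
  m4 = 0 → deadlocked
Reachable graph of Q (4 states):
  n0 = rec X. (c.X\{b,c,d})\{b} + d.a.0 → =c=> n1, =d=> n2
  n1 = (rec X. (c.X\{b,c,d})\{b} + d.a.0)\{b,c,d}\{b} → deadlocked
  n2 = a.0 → =a=> n3
  n3 = 0 → deadlocked
Run σ = ⟨dc⟩ on P: start {m0}
  after d @ step 1: {m2}
  after c @ step 2: {m3}
  P completes σ.
Run σ = ⟨dc⟩ on Q: start {n0}
  after d @ step 1: {n2}
  after c @ step 2: ∅  — Q cannot continue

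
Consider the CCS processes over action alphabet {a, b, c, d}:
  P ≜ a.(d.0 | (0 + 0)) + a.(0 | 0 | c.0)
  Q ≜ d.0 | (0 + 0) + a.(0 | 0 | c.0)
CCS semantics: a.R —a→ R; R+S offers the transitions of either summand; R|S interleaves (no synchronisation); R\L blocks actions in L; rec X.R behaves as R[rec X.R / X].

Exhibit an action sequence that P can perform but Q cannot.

ad

Reachable graph of P (5 states):
  u0 = a.(d.0 | (0 + 0)) + a.(0 | 0 | c.0) → ··a··> u1, ··a··> u2
  u1 = 0 | 0 | c.0 → ··c··> u3
  u2 = d.0 | (0 + 0) → ··d··> u4
  u3 = 0 | 0 | 0 → deadlocked
  u4 = 0 | (0 + 0) → deadlocked
Reachable graph of Q (4 states):
  v0 = d.0 | (0 + 0) + a.(0 | 0 | c.0) → ··a··> v1, ··d··> v2
  v1 = 0 | 0 | c.0 → ··c··> v3
  v2 = 0 | (0 + 0) → deadlocked
  v3 = 0 | 0 | 0 → deadlocked
Trace ⟨ad⟩ through P, begin at {u0}:
  after a @ step 1: {u1, u2}
  after d @ step 2: {u4}
  ✓ P
Trace ⟨ad⟩ through Q, begin at {v0}:
  after a @ step 1: {v1}
  after d @ step 2: ∅ (Q stuck)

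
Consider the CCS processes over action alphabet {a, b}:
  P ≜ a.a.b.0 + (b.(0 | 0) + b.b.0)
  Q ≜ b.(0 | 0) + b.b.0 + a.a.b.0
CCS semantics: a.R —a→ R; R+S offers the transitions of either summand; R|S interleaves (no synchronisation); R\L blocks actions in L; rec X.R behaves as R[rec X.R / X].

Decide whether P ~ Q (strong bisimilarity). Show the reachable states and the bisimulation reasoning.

P's transition system — 5 states:
  m0 = a.a.b.0 + (b.(0 | 0) + b.b.0) has moves =a=> m1, =b=> m2, =b=> m3
  m1 = a.b.0 has moves =a=> m3
  m2 = 0 | 0 has moves stopped
  m3 = b.0 has moves =b=> m4
  m4 = 0 has moves stopped
Q's transition system — 5 states:
  n0 = b.(0 | 0) + b.b.0 + a.a.b.0 has moves =a=> n1, =b=> n2, =b=> n3
  n1 = a.b.0 has moves =a=> n3
  n2 = 0 | 0 has moves stopped
  n3 = b.0 has moves =b=> n4
  n4 = 0 has moves stopped
Bisimilarity quotient blocks:
  B0 = {m0, n0}
  B1 = {m1, n1}
  B2 = {m3, n3}
  B3 = {m2, m4, n2, n4}
m0 ∈ B0, n0 ∈ B0 → same block

bisimilar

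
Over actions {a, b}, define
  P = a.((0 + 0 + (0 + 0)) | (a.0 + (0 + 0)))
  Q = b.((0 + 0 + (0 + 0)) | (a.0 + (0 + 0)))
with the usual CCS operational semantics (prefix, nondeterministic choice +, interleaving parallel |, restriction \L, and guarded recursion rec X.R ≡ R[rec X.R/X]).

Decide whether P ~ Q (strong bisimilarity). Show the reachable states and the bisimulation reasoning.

LTS(P): 3 reachable states
  u0 = a.((0 + 0 + (0 + 0)) | (a.0 + (0 + 0))) | --a--▸ u1
  u1 = (0 + 0 + (0 + 0)) | (a.0 + (0 + 0)) | --a--▸ u2
  u2 = (0 + 0 + (0 + 0)) | 0 | ∅
LTS(Q): 3 reachable states
  v0 = b.((0 + 0 + (0 + 0)) | (a.0 + (0 + 0))) | --b--▸ v1
  v1 = (0 + 0 + (0 + 0)) | (a.0 + (0 + 0)) | --a--▸ v2
  v2 = (0 + 0 + (0 + 0)) | 0 | ∅
Bisimilarity quotient blocks:
  B0 = {u0}
  B1 = {u1, v1}
  B2 = {u2, v2}
  B3 = {v0}
u0 ∈ B0, v0 ∈ B3 → different blocks

NO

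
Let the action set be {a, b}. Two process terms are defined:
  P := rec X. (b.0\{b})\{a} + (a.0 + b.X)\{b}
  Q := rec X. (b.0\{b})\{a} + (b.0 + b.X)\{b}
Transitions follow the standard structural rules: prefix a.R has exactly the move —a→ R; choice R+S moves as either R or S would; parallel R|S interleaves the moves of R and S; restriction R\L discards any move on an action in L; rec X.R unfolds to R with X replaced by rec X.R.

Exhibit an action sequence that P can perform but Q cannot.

a

LTS(P): 3 reachable states
  p0 = rec X. (b.0\{b})\{a} + (a.0 + b.X)\{b} :: —a→ p1, —b→ p2
  p1 = 0\{b} :: deadlocked
  p2 = 0\{b}\{a} :: deadlocked
LTS(Q): 2 reachable states
  q0 = rec X. (b.0\{b})\{a} + (b.0 + b.X)\{b} :: —b→ q1
  q1 = 0\{b}\{a} :: deadlocked
Trace ⟨a⟩ through P, begin at {p0}:
  after a @ step 1: {p1}
  P completes σ.
Trace ⟨a⟩ through Q, begin at {q0}:
  after a @ step 1: no successor for Q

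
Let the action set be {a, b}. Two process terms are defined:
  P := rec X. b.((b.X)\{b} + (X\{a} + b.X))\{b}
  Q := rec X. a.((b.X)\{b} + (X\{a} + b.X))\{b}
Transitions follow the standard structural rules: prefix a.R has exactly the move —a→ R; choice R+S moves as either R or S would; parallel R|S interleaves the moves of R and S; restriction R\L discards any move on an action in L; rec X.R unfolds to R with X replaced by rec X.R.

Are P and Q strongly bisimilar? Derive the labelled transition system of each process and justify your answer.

P's transition system — 2 states:
  m0 = rec X. b.((b.X)\{b} + (X\{a} + b.X))\{b} → —b→ m1
  m1 = ((b.(rec X. b.((b.X)\{b} + (X\{a} + b.X))\{b}))\{b} + ((rec X. b.((b.X)\{b} + (X\{a} + b.X))\{b})\{a} + b.(rec X. b.((b.X)\{b} + (X\{a} + b.X))\{b})))\{b} → (no moves)
Q's transition system — 2 states:
  n0 = rec X. a.((b.X)\{b} + (X\{a} + b.X))\{b} → —a→ n1
  n1 = ((b.(rec X. a.((b.X)\{b} + (X\{a} + b.X))\{b}))\{b} + ((rec X. a.((b.X)\{b} + (X\{a} + b.X))\{b})\{a} + b.(rec X. a.((b.X)\{b} + (X\{a} + b.X))\{b})))\{b} → (no moves)
Bisimilarity quotient blocks:
  B0 = {m0}
  B1 = {m1, n1}
  B2 = {n0}
m0 ∈ B0, n0 ∈ B2 → different blocks

NO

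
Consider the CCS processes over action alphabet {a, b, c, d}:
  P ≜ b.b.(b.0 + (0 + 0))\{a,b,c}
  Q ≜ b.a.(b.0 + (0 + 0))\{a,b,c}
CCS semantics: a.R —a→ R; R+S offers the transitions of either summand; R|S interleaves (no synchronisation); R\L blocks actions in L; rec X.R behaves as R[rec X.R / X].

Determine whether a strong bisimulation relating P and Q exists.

not bisimilar

LTS(P): 3 reachable states
  p0 = b.b.(b.0 + (0 + 0))\{a,b,c} has moves =b=> p1
  p1 = b.(b.0 + (0 + 0))\{a,b,c} has moves =b=> p2
  p2 = (b.0 + (0 + 0))\{a,b,c} has moves (no moves)
LTS(Q): 3 reachable states
  q0 = b.a.(b.0 + (0 + 0))\{a,b,c} has moves =b=> q1
  q1 = a.(b.0 + (0 + 0))\{a,b,c} has moves =a=> q2
  q2 = (b.0 + (0 + 0))\{a,b,c} has moves (no moves)
Partition-refinement fixed point:
  B0 = {p0}
  B1 = {p1}
  B2 = {p2, q2}
  B3 = {q0}
  B4 = {q1}
p0 ∈ B0, q0 ∈ B3 → different blocks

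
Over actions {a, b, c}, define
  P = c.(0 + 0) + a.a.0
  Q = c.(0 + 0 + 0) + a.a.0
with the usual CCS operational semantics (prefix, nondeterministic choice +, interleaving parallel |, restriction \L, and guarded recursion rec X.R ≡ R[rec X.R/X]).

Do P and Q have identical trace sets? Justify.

Reachable graph of P (4 states):
  p0 = c.(0 + 0) + a.a.0 → ··a··> p1, ··c··> p2
  p1 = a.0 → ··a··> p3
  p2 = 0 + 0 → ·
  p3 = 0 → ·
Reachable graph of Q (4 states):
  q0 = c.(0 + 0 + 0) + a.a.0 → ··a··> q1, ··c··> q2
  q1 = a.0 → ··a··> q3
  q2 = 0 + 0 + 0 → ·
  q3 = 0 → ·
Bisimilarity quotient blocks:
  B0 = {p0, q0}
  B1 = {p2, p3, q2, q3}
  B2 = {p1, q1}
p0 ∈ B0, q0 ∈ B0 → same block
Bisimilar ⇒ trace-equivalent.

traces(P) = traces(Q)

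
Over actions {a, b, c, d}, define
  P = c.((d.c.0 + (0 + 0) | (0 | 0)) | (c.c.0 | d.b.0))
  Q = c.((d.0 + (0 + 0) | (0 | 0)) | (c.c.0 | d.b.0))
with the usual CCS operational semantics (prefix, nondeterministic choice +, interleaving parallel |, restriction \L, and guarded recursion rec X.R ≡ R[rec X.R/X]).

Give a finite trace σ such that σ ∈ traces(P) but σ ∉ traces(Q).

cccdc

LTS(P): 28 reachable states
  p0 = c.((d.c.0 + (0 + 0) | (0 | 0)) | (c.c.0 | d.b.0)) :: -c-> p1
  p1 = (d.c.0 + (0 + 0) | (0 | 0)) | (c.c.0 | d.b.0) :: -c-> p2, -d-> p3, -d-> p4
  p2 = (d.c.0 + (0 + 0) | (0 | 0)) | (c.0 | d.b.0) :: -c-> p5, -d-> p6, -d-> p7
  p3 = (d.c.0 + (0 + 0) | (0 | 0)) | (c.c.0 | b.0) :: -b-> p8, -c-> p6, -d-> p9
  p4 = c.0 | (c.c.0 | d.b.0) :: -c-> p10, -c-> p7, -d-> p9
  p5 = (d.c.0 + (0 + 0) | (0 | 0)) | (0 | d.b.0) :: -d-> p11, -d-> p12
  p6 = (d.c.0 + (0 + 0) | (0 | 0)) | (c.0 | b.0) :: -b-> p13, -c-> p11, -d-> p14
  p7 = c.0 | (c.0 | d.b.0) :: -c-> p12, -c-> p15, -d-> p14
  p8 = (d.c.0 + (0 + 0) | (0 | 0)) | (c.c.0 | 0) :: -c-> p13, -d-> p16
  p9 = c.0 | (c.c.0 | b.0) :: -b-> p16, -c-> p14, -c-> p17
  p10 = 0 | (c.c.0 | d.b.0) :: -c-> p15, -d-> p17
  p11 = (d.c.0 + (0 + 0) | (0 | 0)) | (0 | b.0) :: -b-> p18, -d-> p19
  p12 = c.0 | (0 | d.b.0) :: -c-> p20, -d-> p19
  p13 = (d.c.0 + (0 + 0) | (0 | 0)) | (c.0 | 0) :: -c-> p18, -d-> p21
  p14 = c.0 | (c.0 | b.0) :: -b-> p21, -c-> p19, -c-> p22
  p15 = 0 | (c.0 | d.b.0) :: -c-> p20, -d-> p22
  p16 = c.0 | (c.c.0 | 0) :: -c-> p21, -c-> p23
  p17 = 0 | (c.c.0 | b.0) :: -b-> p23, -c-> p22
  p18 = (d.c.0 + (0 + 0) | (0 | 0)) | (0 | 0) :: -d-> p24
  p19 = c.0 | (0 | b.0) :: -b-> p24, -c-> p25
  p20 = 0 | (0 | d.b.0) :: -d-> p25
  p21 = c.0 | (c.0 | 0) :: -c-> p24, -c-> p26
  p22 = 0 | (c.0 | b.0) :: -b-> p26, -c-> p25
  p23 = 0 | (c.c.0 | 0) :: -c-> p26
  p24 = c.0 | (0 | 0) :: -c-> p27
  p25 = 0 | (0 | b.0) :: -b-> p27
  p26 = 0 | (c.0 | 0) :: -c-> p27
  p27 = 0 | (0 | 0) :: (no moves)
LTS(Q): 19 reachable states
  q0 = c.((d.0 + (0 + 0) | (0 | 0)) | (c.c.0 | d.b.0)) :: -c-> q1
  q1 = (d.0 + (0 + 0) | (0 | 0)) | (c.c.0 | d.b.0) :: -c-> q2, -d-> q3, -d-> q4
  q2 = (d.0 + (0 + 0) | (0 | 0)) | (c.0 | d.b.0) :: -c-> q5, -d-> q6, -d-> q7
  q3 = (d.0 + (0 + 0) | (0 | 0)) | (c.c.0 | b.0) :: -b-> q8, -c-> q6, -d-> q9
  q4 = 0 | (c.c.0 | d.b.0) :: -c-> q7, -d-> q9
  q5 = (d.0 + (0 + 0) | (0 | 0)) | (0 | d.b.0) :: -d-> q10, -d-> q11
  q6 = (d.0 + (0 + 0) | (0 | 0)) | (c.0 | b.0) :: -b-> q12, -c-> q10, -d-> q13
  q7 = 0 | (c.0 | d.b.0) :: -c-> q11, -d-> q13
  q8 = (d.0 + (0 + 0) | (0 | 0)) | (c.c.0 | 0) :: -c-> q12, -d-> q14
  q9 = 0 | (c.c.0 | b.0) :: -b-> q14, -c-> q13
  q10 = (d.0 + (0 + 0) | (0 | 0)) | (0 | b.0) :: -b-> q15, -d-> q16
  q11 = 0 | (0 | d.b.0) :: -d-> q16
  q12 = (d.0 + (0 + 0) | (0 | 0)) | (c.0 | 0) :: -c-> q15, -d-> q17
  q13 = 0 | (c.0 | b.0) :: -b-> q17, -c-> q16
  q14 = 0 | (c.c.0 | 0) :: -c-> q17
  q15 = (d.0 + (0 + 0) | (0 | 0)) | (0 | 0) :: -d-> q18
  q16 = 0 | (0 | b.0) :: -b-> q18
  q17 = 0 | (c.0 | 0) :: -c-> q18
  q18 = 0 | (0 | 0) :: (no moves)
Executing cccdc from P (initial set {p0}):
  step 1 (c): {p1}
  step 2 (c): {p2}
  step 3 (c): {p5}
  step 4 (d): {p11, p12}
  step 5 (c): {p20}
  — P admits the full trace.
Executing cccdc from Q (initial set {q0}):
  step 1 (c): {q1}
  step 2 (c): {q2}
  step 3 (c): {q5}
  step 4 (d): {q10, q11}
  step 5 (c): ∅ (Q stuck)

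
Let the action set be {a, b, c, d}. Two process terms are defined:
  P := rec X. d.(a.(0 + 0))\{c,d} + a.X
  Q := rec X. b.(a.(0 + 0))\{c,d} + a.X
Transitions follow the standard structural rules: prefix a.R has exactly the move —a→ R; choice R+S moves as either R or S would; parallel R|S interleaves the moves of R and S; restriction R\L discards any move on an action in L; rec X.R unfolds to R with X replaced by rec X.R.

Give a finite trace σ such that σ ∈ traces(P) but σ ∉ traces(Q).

Reachable graph of P (3 states):
  u0 = rec X. d.(a.(0 + 0))\{c,d} + a.X | --a--▸ u0, --d--▸ u1
  u1 = (a.(0 + 0))\{c,d} | --a--▸ u2
  u2 = (0 + 0)\{c,d} | ·
Reachable graph of Q (3 states):
  v0 = rec X. b.(a.(0 + 0))\{c,d} + a.X | --a--▸ v0, --b--▸ v1
  v1 = (a.(0 + 0))\{c,d} | --a--▸ v2
  v2 = (0 + 0)\{c,d} | ·
Trace ⟨d⟩ through P, begin at {u0}:
  [1] d ⇒ {u1}
  — P admits the full trace.
Trace ⟨d⟩ through Q, begin at {v0}:
  [1] d ⇒ ∅ (Q stuck)

d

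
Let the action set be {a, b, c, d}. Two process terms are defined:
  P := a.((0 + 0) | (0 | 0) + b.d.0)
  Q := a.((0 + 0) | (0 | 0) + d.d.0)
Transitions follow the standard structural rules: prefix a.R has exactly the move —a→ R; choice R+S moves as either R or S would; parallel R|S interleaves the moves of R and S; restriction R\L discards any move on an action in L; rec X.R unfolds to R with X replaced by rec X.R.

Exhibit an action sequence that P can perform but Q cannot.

ab

Reachable graph of P (4 states):
  p0 = a.((0 + 0) | (0 | 0) + b.d.0) has moves -a-> p1
  p1 = (0 + 0) | (0 | 0) + b.d.0 has moves -b-> p2
  p2 = d.0 has moves -d-> p3
  p3 = 0 has moves stopped
Reachable graph of Q (4 states):
  q0 = a.((0 + 0) | (0 | 0) + d.d.0) has moves -a-> q1
  q1 = (0 + 0) | (0 | 0) + d.d.0 has moves -d-> q2
  q2 = d.0 has moves -d-> q3
  q3 = 0 has moves stopped
Executing ab from P (initial set {p0}):
  step 1 (a): {p1}
  step 2 (b): {p2}
  — P admits the full trace.
Executing ab from Q (initial set {q0}):
  step 1 (a): {q1}
  step 2 (b): no successor for Q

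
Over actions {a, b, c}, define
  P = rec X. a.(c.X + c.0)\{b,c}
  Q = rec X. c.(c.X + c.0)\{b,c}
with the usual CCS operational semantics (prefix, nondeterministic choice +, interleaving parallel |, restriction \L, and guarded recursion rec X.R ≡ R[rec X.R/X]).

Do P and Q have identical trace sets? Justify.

Reachable graph of P (2 states):
  p0 = rec X. a.(c.X + c.0)\{b,c} → ··a··> p1
  p1 = (c.(rec X. a.(c.X + c.0)\{b,c}) + c.0)\{b,c} → ∅
Reachable graph of Q (2 states):
  q0 = rec X. c.(c.X + c.0)\{b,c} → ··c··> q1
  q1 = (c.(rec X. c.(c.X + c.0)\{b,c}) + c.0)\{b,c} → ∅
Run σ = ⟨a⟩ on P: start {p0}
  [1] a ⇒ {p1}
  ✓ P
Run σ = ⟨a⟩ on Q: start {q0}
  [1] a ⇒ no successor for Q

traces(P) ≠ traces(Q) — witness ⟨a⟩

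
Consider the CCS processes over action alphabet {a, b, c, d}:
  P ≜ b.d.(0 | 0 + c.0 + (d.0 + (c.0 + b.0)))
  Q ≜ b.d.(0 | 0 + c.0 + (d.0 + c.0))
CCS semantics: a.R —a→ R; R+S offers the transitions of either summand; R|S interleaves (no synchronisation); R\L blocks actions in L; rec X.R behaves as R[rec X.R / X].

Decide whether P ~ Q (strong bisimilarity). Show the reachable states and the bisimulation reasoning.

NO

LTS(P): 4 reachable states
  u0 = b.d.(0 | 0 + c.0 + (d.0 + (c.0 + b.0))) ⊢ =b=> u1
  u1 = d.(0 | 0 + c.0 + (d.0 + (c.0 + b.0))) ⊢ =d=> u2
  u2 = 0 | 0 + c.0 + (d.0 + (c.0 + b.0)) ⊢ =b=> u3, =c=> u3, =d=> u3
  u3 = 0 ⊢ (no moves)
LTS(Q): 4 reachable states
  v0 = b.d.(0 | 0 + c.0 + (d.0 + c.0)) ⊢ =b=> v1
  v1 = d.(0 | 0 + c.0 + (d.0 + c.0)) ⊢ =d=> v2
  v2 = 0 | 0 + c.0 + (d.0 + c.0) ⊢ =c=> v3, =d=> v3
  v3 = 0 ⊢ (no moves)
Partition-refinement fixed point:
  B0 = {u0}
  B1 = {u1}
  B2 = {u2}
  B3 = {u3, v3}
  B4 = {v0}
  B5 = {v1}
  B6 = {v2}
u0 ∈ B0, v0 ∈ B4 → different blocks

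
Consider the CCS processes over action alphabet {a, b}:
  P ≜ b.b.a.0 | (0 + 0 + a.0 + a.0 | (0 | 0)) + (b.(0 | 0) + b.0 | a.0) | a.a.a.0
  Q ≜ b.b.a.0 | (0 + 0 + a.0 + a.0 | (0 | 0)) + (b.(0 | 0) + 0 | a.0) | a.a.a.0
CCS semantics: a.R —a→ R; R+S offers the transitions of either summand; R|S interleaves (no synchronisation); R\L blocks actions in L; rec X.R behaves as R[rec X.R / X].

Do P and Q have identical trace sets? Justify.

traces(P) ≠ traces(Q) — witness ⟨aaaab⟩

LTS(P): 27 reachable states
  m0 = b.b.a.0 | (0 + 0 + a.0 + a.0 | (0 | 0)) + (b.(0 | 0) + b.0 | a.0) | a.a.a.0 has moves --a--▸ m1, --a--▸ m2, --a--▸ m3, --a--▸ m4, --b--▸ m5, --b--▸ m6, --b--▸ m7
  m1 = (b.(0 | 0) + b.0 | a.0) | a.a.0 has moves --a--▸ m8, --a--▸ m9, --b--▸ m10, --b--▸ m11
  m2 = b.0 | 0 | a.a.a.0 has moves --a--▸ m9, --b--▸ m5
  m3 = b.b.a.0 | (0 | (0 | 0)) has moves --b--▸ m12
  m4 = b.b.a.0 | 0 has moves --b--▸ m13
  m5 = 0 | 0 | a.a.a.0 has moves --a--▸ m10
  m6 = 0 | a.0 | a.a.a.0 has moves --a--▸ m11, --a--▸ m5
  m7 = b.a.0 | (0 + 0 + a.0 + a.0 | (0 | 0)) has moves --a--▸ m12, --a--▸ m13, --b--▸ m14
  m8 = (b.(0 | 0) + b.0 | a.0) | a.0 has moves --a--▸ m15, --a--▸ m16, --b--▸ m17, --b--▸ m18
  m9 = b.0 | 0 | a.a.0 has moves --a--▸ m16, --b--▸ m10
  m10 = 0 | 0 | a.a.0 has moves --a--▸ m17
  m11 = 0 | a.0 | a.a.0 has moves --a--▸ m10, --a--▸ m18
  m12 = b.a.0 | (0 | (0 | 0)) has moves --b--▸ m19
  m13 = b.a.0 | 0 has moves --b--▸ m20
  m14 = a.0 | (0 + 0 + a.0 + a.0 | (0 | 0)) has moves --a--▸ m19, --a--▸ m20, --a--▸ m21
  m15 = (b.(0 | 0) + b.0 | a.0) | 0 has moves --a--▸ m22, --b--▸ m23, --b--▸ m24
  m16 = b.0 | 0 | a.0 has moves --a--▸ m22, --b--▸ m17
  m17 = 0 | 0 | a.0 has moves --a--▸ m23
  m18 = 0 | a.0 | a.0 has moves --a--▸ m17, --a--▸ m24
  m19 = a.0 | (0 | (0 | 0)) has moves --a--▸ m25
  m20 = a.0 | 0 has moves --a--▸ m26
  m21 = 0 | (0 + 0 + a.0 + a.0 | (0 | 0)) has moves --a--▸ m25, --a--▸ m26
  m22 = b.0 | 0 | 0 has moves --b--▸ m23
  m23 = 0 | 0 | 0 has moves (no moves)
  m24 = 0 | a.0 | 0 has moves --a--▸ m23
  m25 = 0 | (0 | (0 | 0)) has moves (no moves)
  m26 = 0 | 0 has moves (no moves)
LTS(Q): 19 reachable states
  n0 = b.b.a.0 | (0 + 0 + a.0 + a.0 | (0 | 0)) + (b.(0 | 0) + 0 | a.0) | a.a.a.0 has moves --a--▸ n1, --a--▸ n2, --a--▸ n3, --a--▸ n4, --b--▸ n2, --b--▸ n5
  n1 = (b.(0 | 0) + 0 | a.0) | a.a.0 has moves --a--▸ n6, --a--▸ n7, --b--▸ n7
  n2 = 0 | 0 | a.a.a.0 has moves --a--▸ n7
  n3 = b.b.a.0 | (0 | (0 | 0)) has moves --b--▸ n8
  n4 = b.b.a.0 | 0 has moves --b--▸ n9
  n5 = b.a.0 | (0 + 0 + a.0 + a.0 | (0 | 0)) has moves --a--▸ n8, --a--▸ n9, --b--▸ n10
  n6 = (b.(0 | 0) + 0 | a.0) | a.0 has moves --a--▸ n11, --a--▸ n12, --b--▸ n12
  n7 = 0 | 0 | a.a.0 has moves --a--▸ n12
  n8 = b.a.0 | (0 | (0 | 0)) has moves --b--▸ n13
  n9 = b.a.0 | 0 has moves --b--▸ n14
  n10 = a.0 | (0 + 0 + a.0 + a.0 | (0 | 0)) has moves --a--▸ n13, --a--▸ n14, --a--▸ n15
  n11 = (b.(0 | 0) + 0 | a.0) | 0 has moves --a--▸ n16, --b--▸ n16
  n12 = 0 | 0 | a.0 has moves --a--▸ n16
  n13 = a.0 | (0 | (0 | 0)) has moves --a--▸ n17
  n14 = a.0 | 0 has moves --a--▸ n18
  n15 = 0 | (0 + 0 + a.0 + a.0 | (0 | 0)) has moves --a--▸ n17, --a--▸ n18
  n16 = 0 | 0 | 0 has moves (no moves)
  n17 = 0 | (0 | (0 | 0)) has moves (no moves)
  n18 = 0 | 0 has moves (no moves)
Executing aaaab from P (initial set {m0}):
  [1] a ⇒ {m1, m2, m3, m4}
  [2] a ⇒ {m8, m9}
  [3] a ⇒ {m15, m16}
  [4] a ⇒ {m22}
  [5] b ⇒ {m23}
  ✓ P
Executing aaaab from Q (initial set {n0}):
  [1] a ⇒ {n1, n2, n3, n4}
  [2] a ⇒ {n6, n7}
  [3] a ⇒ {n11, n12}
  [4] a ⇒ {n16}
  [5] b ⇒ no successor for Q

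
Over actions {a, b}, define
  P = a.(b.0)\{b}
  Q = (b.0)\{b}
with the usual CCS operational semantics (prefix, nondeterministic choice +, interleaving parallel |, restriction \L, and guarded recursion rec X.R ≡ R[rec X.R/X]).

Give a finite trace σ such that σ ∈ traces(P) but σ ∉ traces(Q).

a

Reachable graph of P (2 states):
  u0 = a.(b.0)\{b} :: --a--▸ u1
  u1 = (b.0)\{b} :: (no moves)
Reachable graph of Q (1 states):
  v0 = (b.0)\{b} :: (no moves)
Run σ = ⟨a⟩ on P: start {u0}
  [1] a ⇒ {u1}
  P completes σ.
Run σ = ⟨a⟩ on Q: start {v0}
  [1] a ⇒ no successor for Q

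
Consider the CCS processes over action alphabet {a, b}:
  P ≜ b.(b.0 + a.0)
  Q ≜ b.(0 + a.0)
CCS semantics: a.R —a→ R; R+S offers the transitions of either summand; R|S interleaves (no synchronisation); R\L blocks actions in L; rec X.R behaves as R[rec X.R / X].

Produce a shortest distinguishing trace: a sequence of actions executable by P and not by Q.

bb

Reachable graph of P (3 states):
  u0 = b.(b.0 + a.0) | —b→ u1
  u1 = b.0 + a.0 | —a→ u2, —b→ u2
  u2 = 0 | ·
Reachable graph of Q (3 states):
  v0 = b.(0 + a.0) | —b→ v1
  v1 = 0 + a.0 | —a→ v2
  v2 = 0 | ·
Trace ⟨bb⟩ through P, begin at {u0}:
  [1] b ⇒ {u1}
  [2] b ⇒ {u2}
  — P admits the full trace.
Trace ⟨bb⟩ through Q, begin at {v0}:
  [1] b ⇒ {v1}
  [2] b ⇒ ∅  — Q cannot continue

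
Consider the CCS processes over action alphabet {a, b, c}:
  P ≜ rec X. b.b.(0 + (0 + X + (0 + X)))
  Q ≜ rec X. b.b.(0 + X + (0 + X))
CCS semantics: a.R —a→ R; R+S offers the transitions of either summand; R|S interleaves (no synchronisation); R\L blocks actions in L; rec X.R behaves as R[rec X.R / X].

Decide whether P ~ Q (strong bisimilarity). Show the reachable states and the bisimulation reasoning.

LTS(P): 3 reachable states
  m0 = rec X. b.b.(0 + (0 + X + (0 + X))) → -b-> m1
  m1 = b.(0 + (0 + (rec X. b.b.(0 + (0 + X + (0 + X)))) + (0 + (rec X. b.b.(0 + (0 + X + (0 + X))))))) → -b-> m2
  m2 = 0 + (0 + (rec X. b.b.(0 + (0 + X + (0 + X)))) + (0 + (rec X. b.b.(0 + (0 + X + (0 + X)))))) → -b-> m1
LTS(Q): 3 reachable states
  n0 = rec X. b.b.(0 + X + (0 + X)) → -b-> n1
  n1 = b.(0 + (rec X. b.b.(0 + X + (0 + X))) + (0 + (rec X. b.b.(0 + X + (0 + X))))) → -b-> n2
  n2 = 0 + (rec X. b.b.(0 + X + (0 + X))) + (0 + (rec X. b.b.(0 + X + (0 + X)))) → -b-> n1
Bisimilarity quotient blocks:
  B0 = {m0, m1, m2, n0, n1, n2}
m0 ∈ B0, n0 ∈ B0 → same block

P ~ Q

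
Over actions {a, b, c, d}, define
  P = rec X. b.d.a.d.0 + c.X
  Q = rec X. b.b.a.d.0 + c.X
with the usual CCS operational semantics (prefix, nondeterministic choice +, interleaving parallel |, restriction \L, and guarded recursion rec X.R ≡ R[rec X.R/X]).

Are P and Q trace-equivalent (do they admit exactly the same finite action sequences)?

P's transition system — 5 states:
  s0 = rec X. b.d.a.d.0 + c.X | --b--▸ s1, --c--▸ s0
  s1 = d.a.d.0 | --d--▸ s2
  s2 = a.d.0 | --a--▸ s3
  s3 = d.0 | --d--▸ s4
  s4 = 0 | deadlocked
Q's transition system — 5 states:
  t0 = rec X. b.b.a.d.0 + c.X | --b--▸ t1, --c--▸ t0
  t1 = b.a.d.0 | --b--▸ t2
  t2 = a.d.0 | --a--▸ t3
  t3 = d.0 | --d--▸ t4
  t4 = 0 | deadlocked
Run σ = ⟨bd⟩ on P: start {s0}
  [1] b ⇒ {s1}
  [2] d ⇒ {s2}
  ✓ P
Run σ = ⟨bd⟩ on Q: start {t0}
  [1] b ⇒ {t1}
  [2] d ⇒ no successor for Q

NO — witness ⟨bd⟩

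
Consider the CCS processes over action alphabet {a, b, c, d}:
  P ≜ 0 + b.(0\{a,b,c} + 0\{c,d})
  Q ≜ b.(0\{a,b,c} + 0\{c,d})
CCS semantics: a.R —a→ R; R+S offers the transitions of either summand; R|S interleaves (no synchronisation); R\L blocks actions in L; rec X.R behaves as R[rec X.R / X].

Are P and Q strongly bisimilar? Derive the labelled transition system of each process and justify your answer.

Reachable graph of P (2 states):
  u0 = 0 + b.(0\{a,b,c} + 0\{c,d}) → =b=> u1
  u1 = 0\{a,b,c} + 0\{c,d} → ∅
Reachable graph of Q (2 states):
  v0 = b.(0\{a,b,c} + 0\{c,d}) → =b=> v1
  v1 = 0\{a,b,c} + 0\{c,d} → ∅
Coarsest stable partition (strong bisimilarity classes):
  B0 = {u0, v0}
  B1 = {u1, v1}
u0 ∈ B0, v0 ∈ B0 → same block

YES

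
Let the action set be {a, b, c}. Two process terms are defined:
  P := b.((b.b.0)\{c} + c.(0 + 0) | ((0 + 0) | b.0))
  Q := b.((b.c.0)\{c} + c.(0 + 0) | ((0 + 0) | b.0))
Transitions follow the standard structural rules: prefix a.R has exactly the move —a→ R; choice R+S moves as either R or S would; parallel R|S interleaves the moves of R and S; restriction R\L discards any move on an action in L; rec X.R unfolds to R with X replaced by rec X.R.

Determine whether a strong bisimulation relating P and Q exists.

NO

P's transition system — 7 states:
  m0 = b.((b.b.0)\{c} + c.(0 + 0) | ((0 + 0) | b.0)) → —b→ m1
  m1 = (b.b.0)\{c} + c.(0 + 0) | ((0 + 0) | b.0) → —b→ m2, —b→ m3, —c→ m4
  m2 = (b.0)\{c} → —b→ m5
  m3 = c.(0 + 0) | ((0 + 0) | 0) → —c→ m6
  m4 = (0 + 0) | ((0 + 0) | b.0) → —b→ m6
  m5 = 0\{c} → (no moves)
  m6 = (0 + 0) | ((0 + 0) | 0) → (no moves)
Q's transition system — 6 states:
  n0 = b.((b.c.0)\{c} + c.(0 + 0) | ((0 + 0) | b.0)) → —b→ n1
  n1 = (b.c.0)\{c} + c.(0 + 0) | ((0 + 0) | b.0) → —b→ n2, —b→ n3, —c→ n4
  n2 = (c.0)\{c} → (no moves)
  n3 = c.(0 + 0) | ((0 + 0) | 0) → —c→ n5
  n4 = (0 + 0) | ((0 + 0) | b.0) → —b→ n5
  n5 = (0 + 0) | ((0 + 0) | 0) → (no moves)
Coarsest stable partition (strong bisimilarity classes):
  B0 = {m0}
  B1 = {m1}
  B2 = {m2, m4, n4}
  B3 = {m5, m6, n2, n5}
  B4 = {m3, n3}
  B5 = {n0}
  B6 = {n1}
m0 ∈ B0, n0 ∈ B5 → different blocks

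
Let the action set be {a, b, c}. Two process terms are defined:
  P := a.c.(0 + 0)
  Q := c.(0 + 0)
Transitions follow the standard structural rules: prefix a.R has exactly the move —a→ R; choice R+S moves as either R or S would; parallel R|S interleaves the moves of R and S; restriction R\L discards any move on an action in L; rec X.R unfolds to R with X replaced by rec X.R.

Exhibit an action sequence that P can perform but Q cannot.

P's transition system — 3 states:
  m0 = a.c.(0 + 0) | =a=> m1
  m1 = c.(0 + 0) | =c=> m2
  m2 = 0 + 0 | (no moves)
Q's transition system — 2 states:
  n0 = c.(0 + 0) | =c=> n1
  n1 = 0 + 0 | (no moves)
Executing a from P (initial set {m0}):
  after a @ step 1: {m1}
  — P admits the full trace.
Executing a from Q (initial set {n0}):
  after a @ step 1: no successor for Q

a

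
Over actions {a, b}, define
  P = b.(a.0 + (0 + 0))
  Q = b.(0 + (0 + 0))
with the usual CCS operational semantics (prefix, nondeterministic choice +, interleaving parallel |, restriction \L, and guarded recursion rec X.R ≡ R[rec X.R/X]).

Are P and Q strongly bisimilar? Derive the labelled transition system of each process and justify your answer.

NO

LTS(P): 3 reachable states
  s0 = b.(a.0 + (0 + 0)) :: ··b··> s1
  s1 = a.0 + (0 + 0) :: ··a··> s2
  s2 = 0 :: deadlocked
LTS(Q): 2 reachable states
  t0 = b.(0 + (0 + 0)) :: ··b··> t1
  t1 = 0 + (0 + 0) :: deadlocked
Partition-refinement fixed point:
  B0 = {s0}
  B1 = {s1}
  B2 = {s2, t1}
  B3 = {t0}
s0 ∈ B0, t0 ∈ B3 → different blocks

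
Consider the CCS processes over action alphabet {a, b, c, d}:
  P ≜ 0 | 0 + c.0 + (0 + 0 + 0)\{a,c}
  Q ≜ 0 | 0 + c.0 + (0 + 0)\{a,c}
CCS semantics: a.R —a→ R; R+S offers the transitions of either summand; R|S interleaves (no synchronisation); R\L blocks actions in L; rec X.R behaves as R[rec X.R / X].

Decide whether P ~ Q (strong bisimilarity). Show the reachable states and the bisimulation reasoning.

bisimilar

Reachable graph of P (2 states):
  u0 = 0 | 0 + c.0 + (0 + 0 + 0)\{a,c} → -c-> u1
  u1 = 0 → stopped
Reachable graph of Q (2 states):
  v0 = 0 | 0 + c.0 + (0 + 0)\{a,c} → -c-> v1
  v1 = 0 → stopped
Coarsest stable partition (strong bisimilarity classes):
  B0 = {u0, v0}
  B1 = {u1, v1}
u0 ∈ B0, v0 ∈ B0 → same block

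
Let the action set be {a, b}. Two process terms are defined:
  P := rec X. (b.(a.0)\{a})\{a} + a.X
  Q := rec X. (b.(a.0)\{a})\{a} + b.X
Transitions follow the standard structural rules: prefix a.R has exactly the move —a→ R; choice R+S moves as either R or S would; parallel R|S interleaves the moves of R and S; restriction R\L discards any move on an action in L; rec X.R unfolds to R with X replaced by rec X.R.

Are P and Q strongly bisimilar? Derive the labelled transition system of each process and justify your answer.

P's transition system — 2 states:
  p0 = rec X. (b.(a.0)\{a})\{a} + a.X ⊢ =a=> p0, =b=> p1
  p1 = (a.0)\{a}\{a} ⊢ stopped
Q's transition system — 2 states:
  q0 = rec X. (b.(a.0)\{a})\{a} + b.X ⊢ =b=> q0, =b=> q1
  q1 = (a.0)\{a}\{a} ⊢ stopped
Coarsest stable partition (strong bisimilarity classes):
  B0 = {p0}
  B1 = {p1, q1}
  B2 = {q0}
p0 ∈ B0, q0 ∈ B2 → different blocks

P ≁ Q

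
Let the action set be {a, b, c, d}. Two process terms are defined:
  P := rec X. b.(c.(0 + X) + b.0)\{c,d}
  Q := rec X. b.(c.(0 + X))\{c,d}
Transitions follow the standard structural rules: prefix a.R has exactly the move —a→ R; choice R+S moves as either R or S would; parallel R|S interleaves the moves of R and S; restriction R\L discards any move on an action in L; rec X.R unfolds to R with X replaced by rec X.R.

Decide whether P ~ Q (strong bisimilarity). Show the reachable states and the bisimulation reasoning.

Reachable graph of P (3 states):
  m0 = rec X. b.(c.(0 + X) + b.0)\{c,d} :: =b=> m1
  m1 = (c.(0 + (rec X. b.(c.(0 + X) + b.0)\{c,d})) + b.0)\{c,d} :: =b=> m2
  m2 = 0\{c,d} :: ∅
Reachable graph of Q (2 states):
  n0 = rec X. b.(c.(0 + X))\{c,d} :: =b=> n1
  n1 = (c.(0 + (rec X. b.(c.(0 + X))\{c,d})))\{c,d} :: ∅
Coarsest stable partition (strong bisimilarity classes):
  B0 = {m0}
  B1 = {m1, n0}
  B2 = {m2, n1}
m0 ∈ B0, n0 ∈ B1 → different blocks

NO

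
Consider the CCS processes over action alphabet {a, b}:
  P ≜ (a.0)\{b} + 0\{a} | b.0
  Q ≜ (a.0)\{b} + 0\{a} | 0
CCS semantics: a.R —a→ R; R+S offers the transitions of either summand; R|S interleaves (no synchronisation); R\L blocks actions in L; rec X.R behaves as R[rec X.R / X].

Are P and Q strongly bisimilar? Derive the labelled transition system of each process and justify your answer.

NO

LTS(P): 3 reachable states
  u0 = (a.0)\{b} + 0\{a} | b.0 ⊢ =a=> u1, =b=> u2
  u1 = 0\{b} ⊢ deadlocked
  u2 = 0\{a} | 0 ⊢ deadlocked
LTS(Q): 2 reachable states
  v0 = (a.0)\{b} + 0\{a} | 0 ⊢ =a=> v1
  v1 = 0\{b} ⊢ deadlocked
Bisimilarity quotient blocks:
  B0 = {u0}
  B1 = {u1, u2, v1}
  B2 = {v0}
u0 ∈ B0, v0 ∈ B2 → different blocks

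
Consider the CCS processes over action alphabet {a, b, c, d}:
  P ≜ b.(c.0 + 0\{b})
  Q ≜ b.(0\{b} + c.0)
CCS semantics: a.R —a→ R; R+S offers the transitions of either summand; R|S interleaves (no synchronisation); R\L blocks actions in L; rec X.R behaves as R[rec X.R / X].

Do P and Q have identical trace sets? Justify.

trace-equivalent

LTS(P): 3 reachable states
  u0 = b.(c.0 + 0\{b}) :: ··b··> u1
  u1 = c.0 + 0\{b} :: ··c··> u2
  u2 = 0 :: stopped
LTS(Q): 3 reachable states
  v0 = b.(0\{b} + c.0) :: ··b··> v1
  v1 = 0\{b} + c.0 :: ··c··> v2
  v2 = 0 :: stopped
Partition-refinement fixed point:
  B0 = {u0, v0}
  B1 = {u1, v1}
  B2 = {u2, v2}
u0 ∈ B0, v0 ∈ B0 → same block
Bisimilar ⇒ trace-equivalent.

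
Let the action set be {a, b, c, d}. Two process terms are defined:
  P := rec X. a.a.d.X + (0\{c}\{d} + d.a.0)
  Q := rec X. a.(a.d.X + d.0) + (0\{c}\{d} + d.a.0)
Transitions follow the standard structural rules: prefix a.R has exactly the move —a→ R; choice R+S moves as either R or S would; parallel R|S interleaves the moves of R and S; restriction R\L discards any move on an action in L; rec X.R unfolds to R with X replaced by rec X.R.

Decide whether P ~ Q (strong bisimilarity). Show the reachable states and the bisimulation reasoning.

P's transition system — 5 states:
  u0 = rec X. a.a.d.X + (0\{c}\{d} + d.a.0) → -a-> u1, -d-> u2
  u1 = a.d.(rec X. a.a.d.X + (0\{c}\{d} + d.a.0)) → -a-> u3
  u2 = a.0 → -a-> u4
  u3 = d.(rec X. a.a.d.X + (0\{c}\{d} + d.a.0)) → -d-> u0
  u4 = 0 → deadlocked
Q's transition system — 5 states:
  v0 = rec X. a.(a.d.X + d.0) + (0\{c}\{d} + d.a.0) → -a-> v1, -d-> v2
  v1 = a.d.(rec X. a.(a.d.X + d.0) + (0\{c}\{d} + d.a.0)) + d.0 → -a-> v3, -d-> v4
  v2 = a.0 → -a-> v4
  v3 = d.(rec X. a.(a.d.X + d.0) + (0\{c}\{d} + d.a.0)) → -d-> v0
  v4 = 0 → deadlocked
Partition-refinement fixed point:
  B0 = {u0}
  B1 = {u1}
  B2 = {u3}
  B3 = {u2, v2}
  B4 = {u4, v4}
  B5 = {v0}
  B6 = {v1}
  B7 = {v3}
u0 ∈ B0, v0 ∈ B5 → different blocks

NO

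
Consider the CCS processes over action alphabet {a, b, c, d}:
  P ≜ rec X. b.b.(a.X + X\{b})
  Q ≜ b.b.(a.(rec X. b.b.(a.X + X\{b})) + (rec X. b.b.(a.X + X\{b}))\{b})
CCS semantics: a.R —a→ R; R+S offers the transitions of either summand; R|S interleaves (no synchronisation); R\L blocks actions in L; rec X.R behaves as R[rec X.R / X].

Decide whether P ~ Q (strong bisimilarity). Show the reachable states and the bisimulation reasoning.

YES

LTS(P): 3 reachable states
  s0 = rec X. b.b.(a.X + X\{b}) | ··b··> s1
  s1 = b.(a.(rec X. b.b.(a.X + X\{b})) + (rec X. b.b.(a.X + X\{b}))\{b}) | ··b··> s2
  s2 = a.(rec X. b.b.(a.X + X\{b})) + (rec X. b.b.(a.X + X\{b}))\{b} | ··a··> s0
LTS(Q): 4 reachable states
  t0 = b.b.(a.(rec X. b.b.(a.X + X\{b})) + (rec X. b.b.(a.X + X\{b}))\{b}) | ··b··> t1
  t1 = b.(a.(rec X. b.b.(a.X + X\{b})) + (rec X. b.b.(a.X + X\{b}))\{b}) | ··b··> t2
  t2 = a.(rec X. b.b.(a.X + X\{b})) + (rec X. b.b.(a.X + X\{b}))\{b} | ··a··> t3
  t3 = rec X. b.b.(a.X + X\{b}) | ··b··> t1
Bisimilarity quotient blocks:
  B0 = {s0, t0, t3}
  B1 = {s1, t1}
  B2 = {s2, t2}
s0 ∈ B0, t0 ∈ B0 → same block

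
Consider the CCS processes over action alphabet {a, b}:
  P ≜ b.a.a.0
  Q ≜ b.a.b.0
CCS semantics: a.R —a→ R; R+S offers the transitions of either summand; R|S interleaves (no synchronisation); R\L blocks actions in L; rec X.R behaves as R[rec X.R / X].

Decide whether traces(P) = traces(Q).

LTS(P): 4 reachable states
  m0 = b.a.a.0 :: ··b··> m1
  m1 = a.a.0 :: ··a··> m2
  m2 = a.0 :: ··a··> m3
  m3 = 0 :: ·
LTS(Q): 4 reachable states
  n0 = b.a.b.0 :: ··b··> n1
  n1 = a.b.0 :: ··a··> n2
  n2 = b.0 :: ··b··> n3
  n3 = 0 :: ·
Executing baa from P (initial set {m0}):
  step 1 (b): {m1}
  step 2 (a): {m2}
  step 3 (a): {m3}
  ✓ P
Executing baa from Q (initial set {n0}):
  step 1 (b): {n1}
  step 2 (a): {n2}
  step 3 (a): no successor for Q

NO — witness ⟨baa⟩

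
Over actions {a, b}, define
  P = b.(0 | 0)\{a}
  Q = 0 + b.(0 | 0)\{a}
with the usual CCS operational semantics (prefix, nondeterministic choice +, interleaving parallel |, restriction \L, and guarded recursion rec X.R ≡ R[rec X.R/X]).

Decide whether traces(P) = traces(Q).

traces(P) = traces(Q)

Reachable graph of P (2 states):
  u0 = b.(0 | 0)\{a} → =b=> u1
  u1 = (0 | 0)\{a} → stopped
Reachable graph of Q (2 states):
  v0 = 0 + b.(0 | 0)\{a} → =b=> v1
  v1 = (0 | 0)\{a} → stopped
Partition-refinement fixed point:
  B0 = {u0, v0}
  B1 = {u1, v1}
u0 ∈ B0, v0 ∈ B0 → same block
Bisimilar ⇒ trace-equivalent.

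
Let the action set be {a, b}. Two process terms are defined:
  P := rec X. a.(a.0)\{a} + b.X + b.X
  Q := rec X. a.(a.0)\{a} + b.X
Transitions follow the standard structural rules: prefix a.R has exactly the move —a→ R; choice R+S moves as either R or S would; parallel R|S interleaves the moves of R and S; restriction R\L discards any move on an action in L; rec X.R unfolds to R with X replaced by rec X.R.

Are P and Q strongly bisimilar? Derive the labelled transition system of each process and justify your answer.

LTS(P): 2 reachable states
  u0 = rec X. a.(a.0)\{a} + b.X + b.X ⊢ —a→ u1, —b→ u0
  u1 = (a.0)\{a} ⊢ ∅
LTS(Q): 2 reachable states
  v0 = rec X. a.(a.0)\{a} + b.X ⊢ —a→ v1, —b→ v0
  v1 = (a.0)\{a} ⊢ ∅
Coarsest stable partition (strong bisimilarity classes):
  B0 = {u0, v0}
  B1 = {u1, v1}
u0 ∈ B0, v0 ∈ B0 → same block

P ~ Q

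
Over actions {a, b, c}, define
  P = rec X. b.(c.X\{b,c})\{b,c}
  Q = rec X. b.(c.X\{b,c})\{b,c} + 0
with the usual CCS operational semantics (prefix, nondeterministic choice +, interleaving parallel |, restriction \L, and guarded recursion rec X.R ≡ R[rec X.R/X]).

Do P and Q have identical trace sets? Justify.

Reachable graph of P (2 states):
  p0 = rec X. b.(c.X\{b,c})\{b,c} | -b-> p1
  p1 = (c.(rec X. b.(c.X\{b,c})\{b,c})\{b,c})\{b,c} | ∅
Reachable graph of Q (2 states):
  q0 = rec X. b.(c.X\{b,c})\{b,c} + 0 | -b-> q1
  q1 = (c.(rec X. b.(c.X\{b,c})\{b,c} + 0)\{b,c})\{b,c} | ∅
Bisimilarity quotient blocks:
  B0 = {p0, q0}
  B1 = {p1, q1}
p0 ∈ B0, q0 ∈ B0 → same block
Bisimilar ⇒ trace-equivalent.

trace-equivalent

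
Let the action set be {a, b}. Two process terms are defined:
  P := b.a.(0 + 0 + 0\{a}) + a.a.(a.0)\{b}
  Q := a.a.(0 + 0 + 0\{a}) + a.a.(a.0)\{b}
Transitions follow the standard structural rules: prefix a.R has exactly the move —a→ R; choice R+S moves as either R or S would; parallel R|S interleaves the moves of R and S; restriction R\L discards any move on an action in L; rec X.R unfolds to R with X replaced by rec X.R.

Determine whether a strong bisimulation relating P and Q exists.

P's transition system — 6 states:
  u0 = b.a.(0 + 0 + 0\{a}) + a.a.(a.0)\{b} has moves --a--▸ u1, --b--▸ u2
  u1 = a.(a.0)\{b} has moves --a--▸ u3
  u2 = a.(0 + 0 + 0\{a}) has moves --a--▸ u4
  u3 = (a.0)\{b} has moves --a--▸ u5
  u4 = 0 + 0 + 0\{a} has moves ·
  u5 = 0\{b} has moves ·
Q's transition system — 6 states:
  v0 = a.a.(0 + 0 + 0\{a}) + a.a.(a.0)\{b} has moves --a--▸ v1, --a--▸ v2
  v1 = a.(0 + 0 + 0\{a}) has moves --a--▸ v3
  v2 = a.(a.0)\{b} has moves --a--▸ v4
  v3 = 0 + 0 + 0\{a} has moves ·
  v4 = (a.0)\{b} has moves --a--▸ v5
  v5 = 0\{b} has moves ·
Coarsest stable partition (strong bisimilarity classes):
  B0 = {u0}
  B1 = {u2, u3, v1, v4}
  B2 = {u4, u5, v3, v5}
  B3 = {u1, v2}
  B4 = {v0}
u0 ∈ B0, v0 ∈ B4 → different blocks

NO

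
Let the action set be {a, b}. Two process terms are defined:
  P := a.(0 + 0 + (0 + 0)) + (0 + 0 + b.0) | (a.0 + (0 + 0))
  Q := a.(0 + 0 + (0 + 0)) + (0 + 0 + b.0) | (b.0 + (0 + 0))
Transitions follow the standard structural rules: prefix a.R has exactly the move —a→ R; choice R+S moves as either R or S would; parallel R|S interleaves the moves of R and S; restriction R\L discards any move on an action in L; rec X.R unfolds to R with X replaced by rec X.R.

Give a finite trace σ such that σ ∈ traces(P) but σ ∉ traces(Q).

ab

P's transition system — 5 states:
  s0 = a.(0 + 0 + (0 + 0)) + (0 + 0 + b.0) | (a.0 + (0 + 0)) has moves -a-> s1, -a-> s2, -b-> s3
  s1 = (0 + 0 + b.0) | 0 has moves -b-> s4
  s2 = 0 + 0 + (0 + 0) has moves (no moves)
  s3 = 0 | (a.0 + (0 + 0)) has moves -a-> s4
  s4 = 0 | 0 has moves (no moves)
Q's transition system — 5 states:
  t0 = a.(0 + 0 + (0 + 0)) + (0 + 0 + b.0) | (b.0 + (0 + 0)) has moves -a-> t1, -b-> t2, -b-> t3
  t1 = 0 + 0 + (0 + 0) has moves (no moves)
  t2 = (0 + 0 + b.0) | 0 has moves -b-> t4
  t3 = 0 | (b.0 + (0 + 0)) has moves -b-> t4
  t4 = 0 | 0 has moves (no moves)
Executing ab from P (initial set {s0}):
  [1] a ⇒ {s1, s2}
  [2] b ⇒ {s4}
  — P admits the full trace.
Executing ab from Q (initial set {t0}):
  [1] a ⇒ {t1}
  [2] b ⇒ ∅ (Q stuck)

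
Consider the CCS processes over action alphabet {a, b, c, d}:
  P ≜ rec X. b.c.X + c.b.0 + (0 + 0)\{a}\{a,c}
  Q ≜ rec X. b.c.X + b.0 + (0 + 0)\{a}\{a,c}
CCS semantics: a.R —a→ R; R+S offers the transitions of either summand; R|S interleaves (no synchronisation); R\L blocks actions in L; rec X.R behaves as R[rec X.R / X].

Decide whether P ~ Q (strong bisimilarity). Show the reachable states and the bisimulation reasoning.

Reachable graph of P (4 states):
  p0 = rec X. b.c.X + c.b.0 + (0 + 0)\{a}\{a,c} → ··b··> p1, ··c··> p2
  p1 = c.(rec X. b.c.X + c.b.0 + (0 + 0)\{a}\{a,c}) → ··c··> p0
  p2 = b.0 → ··b··> p3
  p3 = 0 → ·
Reachable graph of Q (3 states):
  q0 = rec X. b.c.X + b.0 + (0 + 0)\{a}\{a,c} → ··b··> q1, ··b··> q2
  q1 = 0 → ·
  q2 = c.(rec X. b.c.X + b.0 + (0 + 0)\{a}\{a,c}) → ··c··> q0
Bisimilarity quotient blocks:
  B0 = {p0}
  B1 = {p1}
  B2 = {p2}
  B3 = {p3, q1}
  B4 = {q0}
  B5 = {q2}
p0 ∈ B0, q0 ∈ B4 → different blocks

NO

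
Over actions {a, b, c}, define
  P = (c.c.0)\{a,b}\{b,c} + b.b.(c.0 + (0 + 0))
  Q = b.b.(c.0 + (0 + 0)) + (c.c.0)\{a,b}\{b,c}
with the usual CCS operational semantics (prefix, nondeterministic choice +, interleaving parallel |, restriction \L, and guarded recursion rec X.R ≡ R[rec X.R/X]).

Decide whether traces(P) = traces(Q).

P's transition system — 4 states:
  u0 = (c.c.0)\{a,b}\{b,c} + b.b.(c.0 + (0 + 0)) ⊢ ··b··> u1
  u1 = b.(c.0 + (0 + 0)) ⊢ ··b··> u2
  u2 = c.0 + (0 + 0) ⊢ ··c··> u3
  u3 = 0 ⊢ ∅
Q's transition system — 4 states:
  v0 = b.b.(c.0 + (0 + 0)) + (c.c.0)\{a,b}\{b,c} ⊢ ··b··> v1
  v1 = b.(c.0 + (0 + 0)) ⊢ ··b··> v2
  v2 = c.0 + (0 + 0) ⊢ ··c··> v3
  v3 = 0 ⊢ ∅
Bisimilarity quotient blocks:
  B0 = {u0, v0}
  B1 = {u1, v1}
  B2 = {u2, v2}
  B3 = {u3, v3}
u0 ∈ B0, v0 ∈ B0 → same block
Bisimilar ⇒ trace-equivalent.

traces(P) = traces(Q)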